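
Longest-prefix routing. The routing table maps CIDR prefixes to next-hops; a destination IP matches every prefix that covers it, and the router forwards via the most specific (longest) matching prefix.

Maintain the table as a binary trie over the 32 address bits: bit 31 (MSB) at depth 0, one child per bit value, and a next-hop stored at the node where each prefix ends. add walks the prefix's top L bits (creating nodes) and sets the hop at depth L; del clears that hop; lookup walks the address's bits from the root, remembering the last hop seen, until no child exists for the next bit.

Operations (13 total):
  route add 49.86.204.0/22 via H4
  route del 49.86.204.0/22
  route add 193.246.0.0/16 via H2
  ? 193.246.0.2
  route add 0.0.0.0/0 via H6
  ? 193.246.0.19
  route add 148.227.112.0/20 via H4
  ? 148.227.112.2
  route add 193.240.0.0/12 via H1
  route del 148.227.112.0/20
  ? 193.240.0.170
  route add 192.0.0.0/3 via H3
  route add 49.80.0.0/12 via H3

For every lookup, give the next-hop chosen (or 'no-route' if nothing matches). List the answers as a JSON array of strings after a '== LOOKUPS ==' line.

Trace:
  + 49.86.204.0/22 (H4) depth=22
  del 49.86.204.0/22 (clear depth 22)
  + 193.246.0.0/16 (H2) depth=16
  Q 193.246.0.2: descend 1100000111110110 ; hops seen [H2] ; pick H2
  + 0.0.0.0/0 (H6) depth=0
  Q 193.246.0.19: descend 1100000111110110 ; hops seen [H6,H2] ; pick H2
  + 148.227.112.0/20 (H4) depth=20
  Q 148.227.112.2: descend 10010100111000110111 ; hops seen [H6,H4] ; pick H4
  + 193.240.0.0/12 (H1) depth=12
  del 148.227.112.0/20 (clear depth 20)
  Q 193.240.0.170: descend 1100000111110 ; hops seen [H6,H1] ; pick H1
  + 192.0.0.0/3 (H3) depth=3
  + 49.80.0.0/12 (H3) depth=12

== LOOKUPS ==
["H2","H2","H4","H1"]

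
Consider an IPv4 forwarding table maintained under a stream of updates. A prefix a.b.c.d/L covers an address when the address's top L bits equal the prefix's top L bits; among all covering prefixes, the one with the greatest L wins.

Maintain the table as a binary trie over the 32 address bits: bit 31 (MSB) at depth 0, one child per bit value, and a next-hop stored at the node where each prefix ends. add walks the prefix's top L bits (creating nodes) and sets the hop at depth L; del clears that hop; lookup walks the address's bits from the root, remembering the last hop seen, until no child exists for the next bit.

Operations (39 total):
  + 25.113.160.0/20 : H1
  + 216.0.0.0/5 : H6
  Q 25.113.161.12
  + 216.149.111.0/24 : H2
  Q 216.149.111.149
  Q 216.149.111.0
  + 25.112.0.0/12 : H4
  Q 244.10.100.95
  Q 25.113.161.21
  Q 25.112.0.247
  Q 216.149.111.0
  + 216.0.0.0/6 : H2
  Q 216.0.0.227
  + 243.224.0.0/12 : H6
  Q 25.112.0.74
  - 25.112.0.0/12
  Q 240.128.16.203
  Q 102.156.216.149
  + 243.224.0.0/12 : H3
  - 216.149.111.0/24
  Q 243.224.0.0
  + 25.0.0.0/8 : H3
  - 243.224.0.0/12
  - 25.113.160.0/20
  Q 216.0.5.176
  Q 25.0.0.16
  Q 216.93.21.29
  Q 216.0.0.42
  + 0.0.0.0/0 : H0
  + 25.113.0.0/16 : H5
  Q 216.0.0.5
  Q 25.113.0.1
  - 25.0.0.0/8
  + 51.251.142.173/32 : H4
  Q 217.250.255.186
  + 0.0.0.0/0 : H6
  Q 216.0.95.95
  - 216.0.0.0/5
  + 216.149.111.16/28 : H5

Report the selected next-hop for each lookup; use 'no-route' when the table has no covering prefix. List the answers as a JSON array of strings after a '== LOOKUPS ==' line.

Apply in order:
  + 25.113.160.0/20 (H1) depth=20
  + 216.0.0.0/5 (H6) depth=5
  lookup 25.113.161.12: bits 00011001011100011010 walk d0:-→d1:-→d2:-→d3:-→d4:-→d5:-→d6:-→d7:-→d8:-→d9:-→d10:-→d11:-→d12:-→d13:-→d14:-→d15:-→d16:-→d17:-→d18:-→d19:-→d20:H1 -> H1
  + 216.149.111.0/24 (H2) depth=24
  lookup 216.149.111.149: bits 110110001001010101101111 walk d0:-→d1:-→d2:-→d3:-→d4:-→d5:H6→d6:-→d7:-→d8:-→d9:-→d10:-→d11:-→d12:-→d13:-→d14:-→d15:-→d16:-→d17:-→d18:-→d19:-→d20:-→d21:-→d22:-→d23:-→d24:H2 -> H2
  lookup 216.149.111.0: bits 110110001001010101101111 walk d0:-→d1:-→d2:-→d3:-→d4:-→d5:H6→d6:-→d7:-→d8:-→d9:-→d10:-→d11:-→d12:-→d13:-→d14:-→d15:-→d16:-→d17:-→d18:-→d19:-→d20:-→d21:-→d22:-→d23:-→d24:H2 -> H2
  + 25.112.0.0/12 (H4) depth=12
  lookup 244.10.100.95: bits 11 walk d0:-→d1:-→d2:- -> no-route
  lookup 25.113.161.21: bits 00011001011100011010 walk d0:-→d1:-→d2:-→d3:-→d4:-→d5:-→d6:-→d7:-→d8:-→d9:-→d10:-→d11:-→d12:H4→d13:-→d14:-→d15:-→d16:-→d17:-→d18:-→d19:-→d20:H1 -> H1
  lookup 25.112.0.247: bits 000110010111000 walk d0:-→d1:-→d2:-→d3:-→d4:-→d5:-→d6:-→d7:-→d8:-→d9:-→d10:-→d11:-→d12:H4→d13:-→d14:-→d15:- -> H4
  lookup 216.149.111.0: bits 110110001001010101101111 walk d0:-→d1:-→d2:-→d3:-→d4:-→d5:H6→d6:-→d7:-→d8:-→d9:-→d10:-→d11:-→d12:-→d13:-→d14:-→d15:-→d16:-→d17:-→d18:-→d19:-→d20:-→d21:-→d22:-→d23:-→d24:H2 -> H2
  + 216.0.0.0/6 (H2) depth=6
  lookup 216.0.0.227: bits 11011000 walk d0:-→d1:-→d2:-→d3:-→d4:-→d5:H6→d6:H2→d7:-→d8:- -> H2
  + 243.224.0.0/12 (H6) depth=12
  lookup 25.112.0.74: bits 000110010111000 walk d0:-→d1:-→d2:-→d3:-→d4:-→d5:-→d6:-→d7:-→d8:-→d9:-→d10:-→d11:-→d12:H4→d13:-→d14:-→d15:- -> H4
  del 25.112.0.0/12 (clear depth 12)
  lookup 240.128.16.203: bits 111100 walk d0:-→d1:-→d2:-→d3:-→d4:-→d5:-→d6:- -> no-route
  lookup 102.156.216.149: bits 0 walk d0:-→d1:- -> no-route
  + 243.224.0.0/12 (H3) depth=12
  del 216.149.111.0/24 (clear depth 24)
  lookup 243.224.0.0: bits 111100111110 walk d0:-→d1:-→d2:-→d3:-→d4:-→d5:-→d6:-→d7:-→d8:-→d9:-→d10:-→d11:-→d12:H3 -> H3
  + 25.0.0.0/8 (H3) depth=8
  del 243.224.0.0/12 (clear depth 12)
  del 25.113.160.0/20 (clear depth 20)
  lookup 216.0.5.176: bits 11011000 walk d0:-→d1:-→d2:-→d3:-→d4:-→d5:H6→d6:H2→d7:-→d8:- -> H2
  lookup 25.0.0.16: bits 000110010 walk d0:-→d1:-→d2:-→d3:-→d4:-→d5:-→d6:-→d7:-→d8:H3→d9:- -> H3
  lookup 216.93.21.29: bits 11011000 walk d0:-→d1:-→d2:-→d3:-→d4:-→d5:H6→d6:H2→d7:-→d8:- -> H2
  lookup 216.0.0.42: bits 11011000 walk d0:-→d1:-→d2:-→d3:-→d4:-→d5:H6→d6:H2→d7:-→d8:- -> H2
  + 0.0.0.0/0 (H0) depth=0
  + 25.113.0.0/16 (H5) depth=16
  lookup 216.0.0.5: bits 11011000 walk d0:H0→d1:-→d2:-→d3:-→d4:-→d5:H6→d6:H2→d7:-→d8:- -> H2
  lookup 25.113.0.1: bits 0001100101110001 walk d0:H0→d1:-→d2:-→d3:-→d4:-→d5:-→d6:-→d7:-→d8:H3→d9:-→d10:-→d11:-→d12:-→d13:-→d14:-→d15:-→d16:H5 -> H5
  del 25.0.0.0/8 (clear depth 8)
  + 51.251.142.173/32 (H4) depth=32
  lookup 217.250.255.186: bits 1101100 walk d0:H0→d1:-→d2:-→d3:-→d4:-→d5:H6→d6:H2→d7:- -> H2
  + 0.0.0.0/0 (H6) depth=0
  lookup 216.0.95.95: bits 11011000 walk d0:H6→d1:-→d2:-→d3:-→d4:-→d5:H6→d6:H2→d7:-→d8:- -> H2
  del 216.0.0.0/5 (clear depth 5)
  + 216.149.111.16/28 (H5) depth=28

== LOOKUPS ==
["H1","H2","H2","no-route","H1","H4","H2","H2","H4","no-route","no-route","H3","H2","H3","H2","H2","H2","H5","H2","H2"]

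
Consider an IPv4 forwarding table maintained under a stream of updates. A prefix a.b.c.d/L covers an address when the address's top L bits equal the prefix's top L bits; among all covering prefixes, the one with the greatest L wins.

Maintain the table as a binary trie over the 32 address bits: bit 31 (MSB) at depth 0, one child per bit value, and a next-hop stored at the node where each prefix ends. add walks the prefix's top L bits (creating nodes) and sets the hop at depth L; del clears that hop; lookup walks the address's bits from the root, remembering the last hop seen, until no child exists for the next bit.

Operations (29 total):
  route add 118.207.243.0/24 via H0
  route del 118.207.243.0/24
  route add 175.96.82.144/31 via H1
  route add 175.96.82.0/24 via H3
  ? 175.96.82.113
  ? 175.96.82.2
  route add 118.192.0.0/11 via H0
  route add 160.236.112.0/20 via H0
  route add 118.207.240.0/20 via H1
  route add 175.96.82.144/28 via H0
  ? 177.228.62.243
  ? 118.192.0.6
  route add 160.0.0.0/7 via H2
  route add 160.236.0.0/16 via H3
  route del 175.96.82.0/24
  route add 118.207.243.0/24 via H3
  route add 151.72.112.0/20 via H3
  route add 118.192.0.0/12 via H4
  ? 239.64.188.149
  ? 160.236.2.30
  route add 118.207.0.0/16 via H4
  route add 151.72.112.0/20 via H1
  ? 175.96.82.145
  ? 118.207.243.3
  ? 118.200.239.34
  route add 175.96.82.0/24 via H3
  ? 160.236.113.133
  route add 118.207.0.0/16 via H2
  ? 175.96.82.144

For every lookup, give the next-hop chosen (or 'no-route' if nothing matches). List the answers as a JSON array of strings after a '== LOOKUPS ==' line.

Process each operation:
  + 118.207.243.0/24 (H0) depth=24
  del 118.207.243.0/24 (clear depth 24)
  + 175.96.82.144/31 (H1) depth=31
  + 175.96.82.0/24 (H3) depth=24
  ? 175.96.82.113  path d0:-→d1:-→d2:-→d3:-→d4:-→d5:-→d6:-→d7:-→d8:-→d9:-→d10:-→d11:-→d12:-→d13:-→d14:-→d15:-→d16:-→d17:-→d18:-→d19:-→d20:-→d21:-→d22:-→d23:-→d24:H3  best=H3
  ? 175.96.82.2  path d0:-→d1:-→d2:-→d3:-→d4:-→d5:-→d6:-→d7:-→d8:-→d9:-→d10:-→d11:-→d12:-→d13:-→d14:-→d15:-→d16:-→d17:-→d18:-→d19:-→d20:-→d21:-→d22:-→d23:-→d24:H3  best=H3
  + 118.192.0.0/11 (H0) depth=11
  + 160.236.112.0/20 (H0) depth=20
  + 118.207.240.0/20 (H1) depth=20
  + 175.96.82.144/28 (H0) depth=28
  ? 177.228.62.243  path d0:-→d1:-→d2:-→d3:-  best=no-route
  ? 118.192.0.6  path d0:-→d1:-→d2:-→d3:-→d4:-→d5:-→d6:-→d7:-→d8:-→d9:-→d10:-→d11:H0→d12:-  best=H0
  + 160.0.0.0/7 (H2) depth=7
  + 160.236.0.0/16 (H3) depth=16
  del 175.96.82.0/24 (clear depth 24)
  + 118.207.243.0/24 (H3) depth=24
  + 151.72.112.0/20 (H3) depth=20
  + 118.192.0.0/12 (H4) depth=12
  ? 239.64.188.149  path d0:-→d1:-  best=no-route
  ? 160.236.2.30  path d0:-→d1:-→d2:-→d3:-→d4:-→d5:-→d6:-→d7:H2→d8:-→d9:-→d10:-→d11:-→d12:-→d13:-→d14:-→d15:-→d16:H3→d17:-  best=H3
  + 118.207.0.0/16 (H4) depth=16
  + 151.72.112.0/20 (H1) depth=20
  ? 175.96.82.145  path d0:-→d1:-→d2:-→d3:-→d4:-→d5:-→d6:-→d7:-→d8:-→d9:-→d10:-→d11:-→d12:-→d13:-→d14:-→d15:-→d16:-→d17:-→d18:-→d19:-→d20:-→d21:-→d22:-→d23:-→d24:-→d25:-→d26:-→d27:-→d28:H0→d29:-→d30:-→d31:H1  best=H1
  ? 118.207.243.3  path d0:-→d1:-→d2:-→d3:-→d4:-→d5:-→d6:-→d7:-→d8:-→d9:-→d10:-→d11:H0→d12:H4→d13:-→d14:-→d15:-→d16:H4→d17:-→d18:-→d19:-→d20:H1→d21:-→d22:-→d23:-→d24:H3  best=H3
  ? 118.200.239.34  path d0:-→d1:-→d2:-→d3:-→d4:-→d5:-→d6:-→d7:-→d8:-→d9:-→d10:-→d11:H0→d12:H4→d13:-  best=H4
  + 175.96.82.0/24 (H3) depth=24
  ? 160.236.113.133  path d0:-→d1:-→d2:-→d3:-→d4:-→d5:-→d6:-→d7:H2→d8:-→d9:-→d10:-→d11:-→d12:-→d13:-→d14:-→d15:-→d16:H3→d17:-→d18:-→d19:-→d20:H0  best=H0
  + 118.207.0.0/16 (H2) depth=16
  ? 175.96.82.144  path d0:-→d1:-→d2:-→d3:-→d4:-→d5:-→d6:-→d7:-→d8:-→d9:-→d10:-→d11:-→d12:-→d13:-→d14:-→d15:-→d16:-→d17:-→d18:-→d19:-→d20:-→d21:-→d22:-→d23:-→d24:H3→d25:-→d26:-→d27:-→d28:H0→d29:-→d30:-→d31:H1  best=H1

== LOOKUPS ==
["H3","H3","no-route","H0","no-route","H3","H1","H3","H4","H0","H1"]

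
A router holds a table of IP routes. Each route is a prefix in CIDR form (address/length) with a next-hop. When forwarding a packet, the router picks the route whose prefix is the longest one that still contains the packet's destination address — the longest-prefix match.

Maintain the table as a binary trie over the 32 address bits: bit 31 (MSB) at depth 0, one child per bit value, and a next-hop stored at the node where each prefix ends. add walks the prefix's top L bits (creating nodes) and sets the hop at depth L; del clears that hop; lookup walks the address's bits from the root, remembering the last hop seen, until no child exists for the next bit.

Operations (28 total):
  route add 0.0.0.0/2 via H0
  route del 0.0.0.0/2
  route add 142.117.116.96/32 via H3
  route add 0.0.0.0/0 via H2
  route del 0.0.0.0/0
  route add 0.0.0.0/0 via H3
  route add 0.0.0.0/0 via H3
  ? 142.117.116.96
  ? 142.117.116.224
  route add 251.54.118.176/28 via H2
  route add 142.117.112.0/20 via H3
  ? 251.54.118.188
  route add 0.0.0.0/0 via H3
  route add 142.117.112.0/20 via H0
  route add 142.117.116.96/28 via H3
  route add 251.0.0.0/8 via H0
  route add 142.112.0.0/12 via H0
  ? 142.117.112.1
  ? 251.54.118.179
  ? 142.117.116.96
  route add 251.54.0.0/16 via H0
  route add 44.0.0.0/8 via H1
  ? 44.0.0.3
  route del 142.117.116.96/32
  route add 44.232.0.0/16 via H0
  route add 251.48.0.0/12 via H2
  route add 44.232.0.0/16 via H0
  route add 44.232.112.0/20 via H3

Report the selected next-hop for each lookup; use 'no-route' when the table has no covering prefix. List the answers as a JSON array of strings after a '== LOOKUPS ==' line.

Apply in order:
  + 0.0.0.0/2 (H0) depth=2
  del 0.0.0.0/2 (clear depth 2)
  + 142.117.116.96/32 (H3) depth=32
  + 0.0.0.0/0 (H2) depth=0
  del 0.0.0.0/0 (clear depth 0)
  + 0.0.0.0/0 (H3) depth=0
  + 0.0.0.0/0 (H3) depth=0
  Q 142.117.116.96: descend 10001110011101010111010001100000 ; hops seen [H3,H3] ; pick H3
  Q 142.117.116.224: descend 100011100111010101110100 ; hops seen [H3] ; pick H3
  + 251.54.118.176/28 (H2) depth=28
  + 142.117.112.0/20 (H3) depth=20
  Q 251.54.118.188: descend 1111101100110110011101101011 ; hops seen [H3,H2] ; pick H2
  + 0.0.0.0/0 (H3) depth=0
  + 142.117.112.0/20 (H0) depth=20
  + 142.117.116.96/28 (H3) depth=28
  + 251.0.0.0/8 (H0) depth=8
  + 142.112.0.0/12 (H0) depth=12
  Q 142.117.112.1: descend 100011100111010101110 ; hops seen [H3,H0,H0] ; pick H0
  Q 251.54.118.179: descend 1111101100110110011101101011 ; hops seen [H3,H0,H2] ; pick H2
  Q 142.117.116.96: descend 10001110011101010111010001100000 ; hops seen [H3,H0,H0,H3,H3] ; pick H3
  + 251.54.0.0/16 (H0) depth=16
  + 44.0.0.0/8 (H1) depth=8
  Q 44.0.0.3: descend 00101100 ; hops seen [H3,H1] ; pick H1
  del 142.117.116.96/32 (clear depth 32)
  + 44.232.0.0/16 (H0) depth=16
  + 251.48.0.0/12 (H2) depth=12
  + 44.232.0.0/16 (H0) depth=16
  + 44.232.112.0/20 (H3) depth=20

== LOOKUPS ==
["H3","H3","H2","H0","H2","H3","H1"]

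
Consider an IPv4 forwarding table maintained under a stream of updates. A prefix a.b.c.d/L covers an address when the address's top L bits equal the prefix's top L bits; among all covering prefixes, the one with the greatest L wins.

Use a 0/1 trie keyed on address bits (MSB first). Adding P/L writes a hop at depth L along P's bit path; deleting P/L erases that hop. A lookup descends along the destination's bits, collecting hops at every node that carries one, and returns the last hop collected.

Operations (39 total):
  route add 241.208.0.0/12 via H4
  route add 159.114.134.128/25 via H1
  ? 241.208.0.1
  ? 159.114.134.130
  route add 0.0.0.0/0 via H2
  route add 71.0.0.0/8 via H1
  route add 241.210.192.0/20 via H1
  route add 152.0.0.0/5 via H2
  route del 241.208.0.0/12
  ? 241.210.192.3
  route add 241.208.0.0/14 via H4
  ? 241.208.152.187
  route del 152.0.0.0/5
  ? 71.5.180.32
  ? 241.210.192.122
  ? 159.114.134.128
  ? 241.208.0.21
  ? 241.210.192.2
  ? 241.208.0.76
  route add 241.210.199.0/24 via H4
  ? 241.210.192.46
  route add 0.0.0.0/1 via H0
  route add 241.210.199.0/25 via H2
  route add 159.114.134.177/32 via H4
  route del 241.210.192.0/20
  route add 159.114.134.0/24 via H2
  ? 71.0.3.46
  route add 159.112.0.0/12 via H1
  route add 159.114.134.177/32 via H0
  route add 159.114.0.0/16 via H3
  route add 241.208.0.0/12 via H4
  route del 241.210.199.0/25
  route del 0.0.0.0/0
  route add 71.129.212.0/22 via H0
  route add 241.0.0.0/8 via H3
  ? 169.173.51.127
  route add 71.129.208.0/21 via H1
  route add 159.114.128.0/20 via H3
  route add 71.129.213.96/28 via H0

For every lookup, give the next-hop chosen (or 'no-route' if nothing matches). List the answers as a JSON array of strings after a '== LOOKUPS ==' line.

Trace:
  add 241.208.0.0/12 -> H4 at depth 12
  add 159.114.134.128/25 -> H1 at depth 25
  ? 241.208.0.1  path d0:-→d1:-→d2:-→d3:-→d4:-→d5:-→d6:-→d7:-→d8:-→d9:-→d10:-→d11:-→d12:H4  best=H4
  ? 159.114.134.130  path d0:-→d1:-→d2:-→d3:-→d4:-→d5:-→d6:-→d7:-→d8:-→d9:-→d10:-→d11:-→d12:-→d13:-→d14:-→d15:-→d16:-→d17:-→d18:-→d19:-→d20:-→d21:-→d22:-→d23:-→d24:-→d25:H1  best=H1
  add 0.0.0.0/0 -> H2 at depth 0
  add 71.0.0.0/8 -> H1 at depth 8
  add 241.210.192.0/20 -> H1 at depth 20
  add 152.0.0.0/5 -> H2 at depth 5
  del 241.208.0.0/12 (clear depth 12)
  ? 241.210.192.3  path d0:H2→d1:-→d2:-→d3:-→d4:-→d5:-→d6:-→d7:-→d8:-→d9:-→d10:-→d11:-→d12:-→d13:-→d14:-→d15:-→d16:-→d17:-→d18:-→d19:-→d20:H1  best=H1
  add 241.208.0.0/14 -> H4 at depth 14
  ? 241.208.152.187  path d0:H2→d1:-→d2:-→d3:-→d4:-→d5:-→d6:-→d7:-→d8:-→d9:-→d10:-→d11:-→d12:-→d13:-→d14:H4  best=H4
  del 152.0.0.0/5 (clear depth 5)
  ? 71.5.180.32  path d0:H2→d1:-→d2:-→d3:-→d4:-→d5:-→d6:-→d7:-→d8:H1  best=H1
  ? 241.210.192.122  path d0:H2→d1:-→d2:-→d3:-→d4:-→d5:-→d6:-→d7:-→d8:-→d9:-→d10:-→d11:-→d12:-→d13:-→d14:H4→d15:-→d16:-→d17:-→d18:-→d19:-→d20:H1  best=H1
  ? 159.114.134.128  path d0:H2→d1:-→d2:-→d3:-→d4:-→d5:-→d6:-→d7:-→d8:-→d9:-→d10:-→d11:-→d12:-→d13:-→d14:-→d15:-→d16:-→d17:-→d18:-→d19:-→d20:-→d21:-→d22:-→d23:-→d24:-→d25:H1  best=H1
  ? 241.208.0.21  path d0:H2→d1:-→d2:-→d3:-→d4:-→d5:-→d6:-→d7:-→d8:-→d9:-→d10:-→d11:-→d12:-→d13:-→d14:H4  best=H4
  ? 241.210.192.2  path d0:H2→d1:-→d2:-→d3:-→d4:-→d5:-→d6:-→d7:-→d8:-→d9:-→d10:-→d11:-→d12:-→d13:-→d14:H4→d15:-→d16:-→d17:-→d18:-→d19:-→d20:H1  best=H1
  ? 241.208.0.76  path d0:H2→d1:-→d2:-→d3:-→d4:-→d5:-→d6:-→d7:-→d8:-→d9:-→d10:-→d11:-→d12:-→d13:-→d14:H4  best=H4
  add 241.210.199.0/24 -> H4 at depth 24
  ? 241.210.192.46  path d0:H2→d1:-→d2:-→d3:-→d4:-→d5:-→d6:-→d7:-→d8:-→d9:-→d10:-→d11:-→d12:-→d13:-→d14:H4→d15:-→d16:-→d17:-→d18:-→d19:-→d20:H1→d21:-  best=H1
  add 0.0.0.0/1 -> H0 at depth 1
  add 241.210.199.0/25 -> H2 at depth 25
  add 159.114.134.177/32 -> H4 at depth 32
  del 241.210.192.0/20 (clear depth 20)
  add 159.114.134.0/24 -> H2 at depth 24
  ? 71.0.3.46  path d0:H2→d1:H0→d2:-→d3:-→d4:-→d5:-→d6:-→d7:-→d8:H1  best=H1
  add 159.112.0.0/12 -> H1 at depth 12
  add 159.114.134.177/32 -> H0 at depth 32
  add 159.114.0.0/16 -> H3 at depth 16
  add 241.208.0.0/12 -> H4 at depth 12
  del 241.210.199.0/25 (clear depth 25)
  del 0.0.0.0/0 (clear depth 0)
  add 71.129.212.0/22 -> H0 at depth 22
  add 241.0.0.0/8 -> H3 at depth 8
  ? 169.173.51.127  path d0:-→d1:-→d2:-  best=no-route
  add 71.129.208.0/21 -> H1 at depth 21
  add 159.114.128.0/20 -> H3 at depth 20
  add 71.129.213.96/28 -> H0 at depth 28

== LOOKUPS ==
["H4","H1","H1","H4","H1","H1","H1","H4","H1","H4","H1","H1","no-route"]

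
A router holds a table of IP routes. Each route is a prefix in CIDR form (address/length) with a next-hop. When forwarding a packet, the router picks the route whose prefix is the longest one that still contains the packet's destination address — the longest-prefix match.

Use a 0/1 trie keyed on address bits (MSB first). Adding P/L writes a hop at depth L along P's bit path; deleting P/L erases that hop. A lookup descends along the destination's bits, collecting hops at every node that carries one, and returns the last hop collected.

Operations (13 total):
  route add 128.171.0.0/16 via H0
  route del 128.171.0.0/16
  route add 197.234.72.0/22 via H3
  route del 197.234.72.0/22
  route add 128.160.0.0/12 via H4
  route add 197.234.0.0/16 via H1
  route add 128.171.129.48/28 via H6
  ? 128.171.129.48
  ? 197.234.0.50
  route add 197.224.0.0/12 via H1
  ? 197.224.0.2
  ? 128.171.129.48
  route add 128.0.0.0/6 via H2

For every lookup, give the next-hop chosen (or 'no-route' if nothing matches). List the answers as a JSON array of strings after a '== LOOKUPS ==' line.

Trace:
  + 128.171.0.0/16 (H0) depth=16
  - 128.171.0.0/16 clear@16
  + 197.234.72.0/22 (H3) depth=22
  - 197.234.72.0/22 clear@22
  + 128.160.0.0/12 (H4) depth=12
  + 197.234.0.0/16 (H1) depth=16
  + 128.171.129.48/28 (H6) depth=28
  lookup 128.171.129.48: bits 1000000010101011100000010011 walk d0:-→d1:-→d2:-→d3:-→d4:-→d5:-→d6:-→d7:-→d8:-→d9:-→d10:-→d11:-→d12:H4→d13:-→d14:-→d15:-→d16:-→d17:-→d18:-→d19:-→d20:-→d21:-→d22:-→d23:-→d24:-→d25:-→d26:-→d27:-→d28:H6 -> H6
  lookup 197.234.0.50: bits 11000101111010100 walk d0:-→d1:-→d2:-→d3:-→d4:-→d5:-→d6:-→d7:-→d8:-→d9:-→d10:-→d11:-→d12:-→d13:-→d14:-→d15:-→d16:H1→d17:- -> H1
  + 197.224.0.0/12 (H1) depth=12
  lookup 197.224.0.2: bits 110001011110 walk d0:-→d1:-→d2:-→d3:-→d4:-→d5:-→d6:-→d7:-→d8:-→d9:-→d10:-→d11:-→d12:H1 -> H1
  lookup 128.171.129.48: bits 1000000010101011100000010011 walk d0:-→d1:-→d2:-→d3:-→d4:-→d5:-→d6:-→d7:-→d8:-→d9:-→d10:-→d11:-→d12:H4→d13:-→d14:-→d15:-→d16:-→d17:-→d18:-→d19:-→d20:-→d21:-→d22:-→d23:-→d24:-→d25:-→d26:-→d27:-→d28:H6 -> H6
  + 128.0.0.0/6 (H2) depth=6

== LOOKUPS ==
["H6","H1","H1","H6"]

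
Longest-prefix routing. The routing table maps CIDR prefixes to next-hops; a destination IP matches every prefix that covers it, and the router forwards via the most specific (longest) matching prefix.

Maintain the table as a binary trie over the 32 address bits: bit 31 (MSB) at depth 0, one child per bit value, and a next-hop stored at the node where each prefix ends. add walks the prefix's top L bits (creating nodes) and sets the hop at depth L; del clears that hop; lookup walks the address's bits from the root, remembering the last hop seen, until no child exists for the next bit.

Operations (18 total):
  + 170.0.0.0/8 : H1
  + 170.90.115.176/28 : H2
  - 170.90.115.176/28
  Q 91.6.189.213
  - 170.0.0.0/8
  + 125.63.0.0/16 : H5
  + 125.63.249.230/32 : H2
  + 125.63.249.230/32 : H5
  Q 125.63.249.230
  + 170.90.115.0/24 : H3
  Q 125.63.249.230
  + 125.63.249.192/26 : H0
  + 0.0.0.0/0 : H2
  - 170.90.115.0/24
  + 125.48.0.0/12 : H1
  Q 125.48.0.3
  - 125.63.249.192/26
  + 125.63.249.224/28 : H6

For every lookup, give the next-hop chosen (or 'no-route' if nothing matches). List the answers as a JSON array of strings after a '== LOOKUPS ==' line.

Trace:
  + 170.0.0.0/8 (H1) depth=8
  + 170.90.115.176/28 (H2) depth=28
  del 170.90.115.176/28 (clear depth 28)
  Q 91.6.189.213: descend ε ; hops seen [∅] ; pick no-route
  del 170.0.0.0/8 (clear depth 8)
  + 125.63.0.0/16 (H5) depth=16
  + 125.63.249.230/32 (H2) depth=32
  + 125.63.249.230/32 (H5) depth=32
  Q 125.63.249.230: descend 01111101001111111111100111100110 ; hops seen [H5,H5] ; pick H5
  + 170.90.115.0/24 (H3) depth=24
  Q 125.63.249.230: descend 01111101001111111111100111100110 ; hops seen [H5,H5] ; pick H5
  + 125.63.249.192/26 (H0) depth=26
  + 0.0.0.0/0 (H2) depth=0
  del 170.90.115.0/24 (clear depth 24)
  + 125.48.0.0/12 (H1) depth=12
  Q 125.48.0.3: descend 011111010011 ; hops seen [H2,H1] ; pick H1
  del 125.63.249.192/26 (clear depth 26)
  + 125.63.249.224/28 (H6) depth=28

== LOOKUPS ==
["no-route","H5","H5","H1"]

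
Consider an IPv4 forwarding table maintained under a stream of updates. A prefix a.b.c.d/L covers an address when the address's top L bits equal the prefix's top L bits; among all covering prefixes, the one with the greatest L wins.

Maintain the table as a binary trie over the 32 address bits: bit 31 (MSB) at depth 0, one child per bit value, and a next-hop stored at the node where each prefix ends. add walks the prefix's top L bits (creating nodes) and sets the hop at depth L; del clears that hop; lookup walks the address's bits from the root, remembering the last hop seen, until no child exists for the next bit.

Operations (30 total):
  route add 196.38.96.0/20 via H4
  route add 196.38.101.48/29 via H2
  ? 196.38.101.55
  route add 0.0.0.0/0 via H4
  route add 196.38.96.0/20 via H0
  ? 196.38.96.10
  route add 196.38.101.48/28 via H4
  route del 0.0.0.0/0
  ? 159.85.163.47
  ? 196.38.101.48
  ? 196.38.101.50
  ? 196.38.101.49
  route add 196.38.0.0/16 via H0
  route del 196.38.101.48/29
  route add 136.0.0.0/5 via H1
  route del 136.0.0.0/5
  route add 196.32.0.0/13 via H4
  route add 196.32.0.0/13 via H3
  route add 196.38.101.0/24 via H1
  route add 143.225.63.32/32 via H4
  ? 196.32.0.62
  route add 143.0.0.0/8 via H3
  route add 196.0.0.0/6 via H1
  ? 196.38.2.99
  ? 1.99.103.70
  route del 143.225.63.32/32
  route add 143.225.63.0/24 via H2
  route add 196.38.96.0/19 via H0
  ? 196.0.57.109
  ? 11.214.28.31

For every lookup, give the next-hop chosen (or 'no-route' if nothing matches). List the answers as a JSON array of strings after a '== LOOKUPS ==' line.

Process each operation:
  add 196.38.96.0/20 -> H4 at depth 20
  add 196.38.101.48/29 -> H2 at depth 29
  lookup 196.38.101.55: bits 11000100001001100110010100110 walk d0:-→d1:-→d2:-→d3:-→d4:-→d5:-→d6:-→d7:-→d8:-→d9:-→d10:-→d11:-→d12:-→d13:-→d14:-→d15:-→d16:-→d17:-→d18:-→d19:-→d20:H4→d21:-→d22:-→d23:-→d24:-→d25:-→d26:-→d27:-→d28:-→d29:H2 -> H2
  add 0.0.0.0/0 -> H4 at depth 0
  add 196.38.96.0/20 -> H0 at depth 20
  lookup 196.38.96.10: bits 110001000010011001100 walk d0:H4→d1:-→d2:-→d3:-→d4:-→d5:-→d6:-→d7:-→d8:-→d9:-→d10:-→d11:-→d12:-→d13:-→d14:-→d15:-→d16:-→d17:-→d18:-→d19:-→d20:H0→d21:- -> H0
  add 196.38.101.48/28 -> H4 at depth 28
  del 0.0.0.0/0 (clear depth 0)
  lookup 159.85.163.47: bits 1 walk d0:-→d1:- -> no-route
  lookup 196.38.101.48: bits 11000100001001100110010100110 walk d0:-→d1:-→d2:-→d3:-→d4:-→d5:-→d6:-→d7:-→d8:-→d9:-→d10:-→d11:-→d12:-→d13:-→d14:-→d15:-→d16:-→d17:-→d18:-→d19:-→d20:H0→d21:-→d22:-→d23:-→d24:-→d25:-→d26:-→d27:-→d28:H4→d29:H2 -> H2
  lookup 196.38.101.50: bits 11000100001001100110010100110 walk d0:-→d1:-→d2:-→d3:-→d4:-→d5:-→d6:-→d7:-→d8:-→d9:-→d10:-→d11:-→d12:-→d13:-→d14:-→d15:-→d16:-→d17:-→d18:-→d19:-→d20:H0→d21:-→d22:-→d23:-→d24:-→d25:-→d26:-→d27:-→d28:H4→d29:H2 -> H2
  lookup 196.38.101.49: bits 11000100001001100110010100110 walk d0:-→d1:-→d2:-→d3:-→d4:-→d5:-→d6:-→d7:-→d8:-→d9:-→d10:-→d11:-→d12:-→d13:-→d14:-→d15:-→d16:-→d17:-→d18:-→d19:-→d20:H0→d21:-→d22:-→d23:-→d24:-→d25:-→d26:-→d27:-→d28:H4→d29:H2 -> H2
  add 196.38.0.0/16 -> H0 at depth 16
  del 196.38.101.48/29 (clear depth 29)
  add 136.0.0.0/5 -> H1 at depth 5
  del 136.0.0.0/5 (clear depth 5)
  add 196.32.0.0/13 -> H4 at depth 13
  add 196.32.0.0/13 -> H3 at depth 13
  add 196.38.101.0/24 -> H1 at depth 24
  add 143.225.63.32/32 -> H4 at depth 32
  lookup 196.32.0.62: bits 1100010000100 walk d0:-→d1:-→d2:-→d3:-→d4:-→d5:-→d6:-→d7:-→d8:-→d9:-→d10:-→d11:-→d12:-→d13:H3 -> H3
  add 143.0.0.0/8 -> H3 at depth 8
  add 196.0.0.0/6 -> H1 at depth 6
  lookup 196.38.2.99: bits 11000100001001100 walk d0:-→d1:-→d2:-→d3:-→d4:-→d5:-→d6:H1→d7:-→d8:-→d9:-→d10:-→d11:-→d12:-→d13:H3→d14:-→d15:-→d16:H0→d17:- -> H0
  lookup 1.99.103.70: bits ε walk d0:- -> no-route
  del 143.225.63.32/32 (clear depth 32)
  add 143.225.63.0/24 -> H2 at depth 24
  add 196.38.96.0/19 -> H0 at depth 19
  lookup 196.0.57.109: bits 1100010000 walk d0:-→d1:-→d2:-→d3:-→d4:-→d5:-→d6:H1→d7:-→d8:-→d9:-→d10:- -> H1
  lookup 11.214.28.31: bits ε walk d0:- -> no-route

== LOOKUPS ==
["H2","H0","no-route","H2","H2","H2","H3","H0","no-route","H1","no-route"]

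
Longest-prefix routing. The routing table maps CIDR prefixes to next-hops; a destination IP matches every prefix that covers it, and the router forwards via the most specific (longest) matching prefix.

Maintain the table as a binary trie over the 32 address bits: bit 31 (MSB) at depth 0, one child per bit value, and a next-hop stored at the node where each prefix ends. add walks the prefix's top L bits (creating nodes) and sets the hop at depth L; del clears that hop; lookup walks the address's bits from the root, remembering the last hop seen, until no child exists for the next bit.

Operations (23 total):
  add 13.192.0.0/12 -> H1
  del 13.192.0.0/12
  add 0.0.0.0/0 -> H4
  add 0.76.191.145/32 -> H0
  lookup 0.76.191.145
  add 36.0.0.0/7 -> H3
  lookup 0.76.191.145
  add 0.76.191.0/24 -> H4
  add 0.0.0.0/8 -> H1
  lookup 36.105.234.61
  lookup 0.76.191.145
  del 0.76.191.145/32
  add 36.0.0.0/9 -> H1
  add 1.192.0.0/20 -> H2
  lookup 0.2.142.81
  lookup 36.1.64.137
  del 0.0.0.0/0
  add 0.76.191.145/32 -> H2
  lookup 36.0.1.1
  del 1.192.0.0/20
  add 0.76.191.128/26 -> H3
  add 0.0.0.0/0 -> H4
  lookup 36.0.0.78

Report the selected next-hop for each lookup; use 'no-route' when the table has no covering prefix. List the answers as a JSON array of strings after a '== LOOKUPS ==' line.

Apply in order:
  add 13.192.0.0/12 -> H1 at depth 12
  - 13.192.0.0/12 clear@12
  add 0.0.0.0/0 -> H4 at depth 0
  add 0.76.191.145/32 -> H0 at depth 32
  ? 0.76.191.145  path d0:H4→d1:-→d2:-→d3:-→d4:-→d5:-→d6:-→d7:-→d8:-→d9:-→d10:-→d11:-→d12:-→d13:-→d14:-→d15:-→d16:-→d17:-→d18:-→d19:-→d20:-→d21:-→d22:-→d23:-→d24:-→d25:-→d26:-→d27:-→d28:-→d29:-→d30:-→d31:-→d32:H0  best=H0
  add 36.0.0.0/7 -> H3 at depth 7
  ? 0.76.191.145  path d0:H4→d1:-→d2:-→d3:-→d4:-→d5:-→d6:-→d7:-→d8:-→d9:-→d10:-→d11:-→d12:-→d13:-→d14:-→d15:-→d16:-→d17:-→d18:-→d19:-→d20:-→d21:-→d22:-→d23:-→d24:-→d25:-→d26:-→d27:-→d28:-→d29:-→d30:-→d31:-→d32:H0  best=H0
  add 0.76.191.0/24 -> H4 at depth 24
  add 0.0.0.0/8 -> H1 at depth 8
  ? 36.105.234.61  path d0:H4→d1:-→d2:-→d3:-→d4:-→d5:-→d6:-→d7:H3  best=H3
  ? 0.76.191.145  path d0:H4→d1:-→d2:-→d3:-→d4:-→d5:-→d6:-→d7:-→d8:H1→d9:-→d10:-→d11:-→d12:-→d13:-→d14:-→d15:-→d16:-→d17:-→d18:-→d19:-→d20:-→d21:-→d22:-→d23:-→d24:H4→d25:-→d26:-→d27:-→d28:-→d29:-→d30:-→d31:-→d32:H0  best=H0
  - 0.76.191.145/32 clear@32
  add 36.0.0.0/9 -> H1 at depth 9
  add 1.192.0.0/20 -> H2 at depth 20
  ? 0.2.142.81  path d0:H4→d1:-→d2:-→d3:-→d4:-→d5:-→d6:-→d7:-→d8:H1→d9:-  best=H1
  ? 36.1.64.137  path d0:H4→d1:-→d2:-→d3:-→d4:-→d5:-→d6:-→d7:H3→d8:-→d9:H1  best=H1
  - 0.0.0.0/0 clear@0
  add 0.76.191.145/32 -> H2 at depth 32
  ? 36.0.1.1  path d0:-→d1:-→d2:-→d3:-→d4:-→d5:-→d6:-→d7:H3→d8:-→d9:H1  best=H1
  - 1.192.0.0/20 clear@20
  add 0.76.191.128/26 -> H3 at depth 26
  add 0.0.0.0/0 -> H4 at depth 0
  ? 36.0.0.78  path d0:H4→d1:-→d2:-→d3:-→d4:-→d5:-→d6:-→d7:H3→d8:-→d9:H1  best=H1

== LOOKUPS ==
["H0","H0","H3","H0","H1","H1","H1","H1"]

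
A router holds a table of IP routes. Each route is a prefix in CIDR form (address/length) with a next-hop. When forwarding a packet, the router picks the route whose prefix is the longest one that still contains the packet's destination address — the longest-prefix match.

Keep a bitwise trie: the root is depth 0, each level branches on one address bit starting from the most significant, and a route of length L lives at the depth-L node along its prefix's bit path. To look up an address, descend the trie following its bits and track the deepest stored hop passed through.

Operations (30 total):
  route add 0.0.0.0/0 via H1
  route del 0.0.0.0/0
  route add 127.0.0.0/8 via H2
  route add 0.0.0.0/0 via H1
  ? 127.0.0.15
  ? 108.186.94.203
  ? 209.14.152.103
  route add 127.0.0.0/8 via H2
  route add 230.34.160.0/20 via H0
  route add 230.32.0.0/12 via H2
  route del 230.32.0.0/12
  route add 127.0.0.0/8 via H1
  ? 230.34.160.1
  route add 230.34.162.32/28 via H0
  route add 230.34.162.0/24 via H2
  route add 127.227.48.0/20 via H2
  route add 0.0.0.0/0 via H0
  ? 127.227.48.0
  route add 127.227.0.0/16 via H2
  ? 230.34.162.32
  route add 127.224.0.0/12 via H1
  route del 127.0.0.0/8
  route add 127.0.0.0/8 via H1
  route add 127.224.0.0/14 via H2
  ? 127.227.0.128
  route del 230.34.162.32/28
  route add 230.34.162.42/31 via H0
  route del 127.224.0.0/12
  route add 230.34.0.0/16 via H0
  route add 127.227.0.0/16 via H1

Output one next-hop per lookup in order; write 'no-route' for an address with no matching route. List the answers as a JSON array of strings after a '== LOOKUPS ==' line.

Trace:
  + 0.0.0.0/0 (H1) depth=0
  - 0.0.0.0/0 clear@0
  + 127.0.0.0/8 (H2) depth=8
  + 0.0.0.0/0 (H1) depth=0
  ? 127.0.0.15  path d0:H1→d1:-→d2:-→d3:-→d4:-→d5:-→d6:-→d7:-→d8:H2  best=H2
  ? 108.186.94.203  path d0:H1→d1:-→d2:-→d3:-  best=H1
  ? 209.14.152.103  path d0:H1  best=H1
  + 127.0.0.0/8 (H2) depth=8
  + 230.34.160.0/20 (H0) depth=20
  + 230.32.0.0/12 (H2) depth=12
  - 230.32.0.0/12 clear@12
  + 127.0.0.0/8 (H1) depth=8
  ? 230.34.160.1  path d0:H1→d1:-→d2:-→d3:-→d4:-→d5:-→d6:-→d7:-→d8:-→d9:-→d10:-→d11:-→d12:-→d13:-→d14:-→d15:-→d16:-→d17:-→d18:-→d19:-→d20:H0  best=H0
  + 230.34.162.32/28 (H0) depth=28
  + 230.34.162.0/24 (H2) depth=24
  + 127.227.48.0/20 (H2) depth=20
  + 0.0.0.0/0 (H0) depth=0
  ? 127.227.48.0  path d0:H0→d1:-→d2:-→d3:-→d4:-→d5:-→d6:-→d7:-→d8:H1→d9:-→d10:-→d11:-→d12:-→d13:-→d14:-→d15:-→d16:-→d17:-→d18:-→d19:-→d20:H2  best=H2
  + 127.227.0.0/16 (H2) depth=16
  ? 230.34.162.32  path d0:H0→d1:-→d2:-→d3:-→d4:-→d5:-→d6:-→d7:-→d8:-→d9:-→d10:-→d11:-→d12:-→d13:-→d14:-→d15:-→d16:-→d17:-→d18:-→d19:-→d20:H0→d21:-→d22:-→d23:-→d24:H2→d25:-→d26:-→d27:-→d28:H0  best=H0
  + 127.224.0.0/12 (H1) depth=12
  - 127.0.0.0/8 clear@8
  + 127.0.0.0/8 (H1) depth=8
  + 127.224.0.0/14 (H2) depth=14
  ? 127.227.0.128  path d0:H0→d1:-→d2:-→d3:-→d4:-→d5:-→d6:-→d7:-→d8:H1→d9:-→d10:-→d11:-→d12:H1→d13:-→d14:H2→d15:-→d16:H2→d17:-→d18:-  best=H2
  - 230.34.162.32/28 clear@28
  + 230.34.162.42/31 (H0) depth=31
  - 127.224.0.0/12 clear@12
  + 230.34.0.0/16 (H0) depth=16
  + 127.227.0.0/16 (H1) depth=16

== LOOKUPS ==
["H2","H1","H1","H0","H2","H0","H2"]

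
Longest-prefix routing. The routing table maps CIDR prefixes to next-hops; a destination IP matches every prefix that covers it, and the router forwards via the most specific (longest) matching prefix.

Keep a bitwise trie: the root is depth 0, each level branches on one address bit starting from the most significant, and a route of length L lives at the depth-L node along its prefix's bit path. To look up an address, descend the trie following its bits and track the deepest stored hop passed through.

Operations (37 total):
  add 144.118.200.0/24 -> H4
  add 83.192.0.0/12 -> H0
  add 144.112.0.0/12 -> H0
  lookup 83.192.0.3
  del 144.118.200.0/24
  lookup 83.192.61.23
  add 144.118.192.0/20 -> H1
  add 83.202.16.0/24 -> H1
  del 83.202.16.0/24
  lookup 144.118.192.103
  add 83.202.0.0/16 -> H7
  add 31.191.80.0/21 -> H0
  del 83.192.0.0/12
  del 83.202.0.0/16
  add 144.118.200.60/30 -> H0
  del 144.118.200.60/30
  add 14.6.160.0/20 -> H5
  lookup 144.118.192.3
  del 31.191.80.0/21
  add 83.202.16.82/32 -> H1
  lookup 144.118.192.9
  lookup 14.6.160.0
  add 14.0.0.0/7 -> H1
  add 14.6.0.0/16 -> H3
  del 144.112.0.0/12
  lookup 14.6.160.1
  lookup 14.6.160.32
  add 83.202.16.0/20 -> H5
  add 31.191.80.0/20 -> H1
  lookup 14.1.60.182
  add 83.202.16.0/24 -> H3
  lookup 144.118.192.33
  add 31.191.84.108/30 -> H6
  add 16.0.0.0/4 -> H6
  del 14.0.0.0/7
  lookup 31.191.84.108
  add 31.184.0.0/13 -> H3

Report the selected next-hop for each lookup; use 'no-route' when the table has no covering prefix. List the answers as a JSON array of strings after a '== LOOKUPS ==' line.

Apply in order:
  + 144.118.200.0/24 (H4) depth=24
  + 83.192.0.0/12 (H0) depth=12
  + 144.112.0.0/12 (H0) depth=12
  lookup 83.192.0.3: bits 010100111100 walk d0:-→d1:-→d2:-→d3:-→d4:-→d5:-→d6:-→d7:-→d8:-→d9:-→d10:-→d11:-→d12:H0 -> H0
  del 144.118.200.0/24 (clear depth 24)
  lookup 83.192.61.23: bits 010100111100 walk d0:-→d1:-→d2:-→d3:-→d4:-→d5:-→d6:-→d7:-→d8:-→d9:-→d10:-→d11:-→d12:H0 -> H0
  + 144.118.192.0/20 (H1) depth=20
  + 83.202.16.0/24 (H1) depth=24
  del 83.202.16.0/24 (clear depth 24)
  lookup 144.118.192.103: bits 10010000011101101100 walk d0:-→d1:-→d2:-→d3:-→d4:-→d5:-→d6:-→d7:-→d8:-→d9:-→d10:-→d11:-→d12:H0→d13:-→d14:-→d15:-→d16:-→d17:-→d18:-→d19:-→d20:H1 -> H1
  + 83.202.0.0/16 (H7) depth=16
  + 31.191.80.0/21 (H0) depth=21
  del 83.192.0.0/12 (clear depth 12)
  del 83.202.0.0/16 (clear depth 16)
  + 144.118.200.60/30 (H0) depth=30
  del 144.118.200.60/30 (clear depth 30)
  + 14.6.160.0/20 (H5) depth=20
  lookup 144.118.192.3: bits 10010000011101101100 walk d0:-→d1:-→d2:-→d3:-→d4:-→d5:-→d6:-→d7:-→d8:-→d9:-→d10:-→d11:-→d12:H0→d13:-→d14:-→d15:-→d16:-→d17:-→d18:-→d19:-→d20:H1 -> H1
  del 31.191.80.0/21 (clear depth 21)
  + 83.202.16.82/32 (H1) depth=32
  lookup 144.118.192.9: bits 10010000011101101100 walk d0:-→d1:-→d2:-→d3:-→d4:-→d5:-→d6:-→d7:-→d8:-→d9:-→d10:-→d11:-→d12:H0→d13:-→d14:-→d15:-→d16:-→d17:-→d18:-→d19:-→d20:H1 -> H1
  lookup 14.6.160.0: bits 00001110000001101010 walk d0:-→d1:-→d2:-→d3:-→d4:-→d5:-→d6:-→d7:-→d8:-→d9:-→d10:-→d11:-→d12:-→d13:-→d14:-→d15:-→d16:-→d17:-→d18:-→d19:-→d20:H5 -> H5
  + 14.0.0.0/7 (H1) depth=7
  + 14.6.0.0/16 (H3) depth=16
  del 144.112.0.0/12 (clear depth 12)
  lookup 14.6.160.1: bits 00001110000001101010 walk d0:-→d1:-→d2:-→d3:-→d4:-→d5:-→d6:-→d7:H1→d8:-→d9:-→d10:-→d11:-→d12:-→d13:-→d14:-→d15:-→d16:H3→d17:-→d18:-→d19:-→d20:H5 -> H5
  lookup 14.6.160.32: bits 00001110000001101010 walk d0:-→d1:-→d2:-→d3:-→d4:-→d5:-→d6:-→d7:H1→d8:-→d9:-→d10:-→d11:-→d12:-→d13:-→d14:-→d15:-→d16:H3→d17:-→d18:-→d19:-→d20:H5 -> H5
  + 83.202.16.0/20 (H5) depth=20
  + 31.191.80.0/20 (H1) depth=20
  lookup 14.1.60.182: bits 0000111000000 walk d0:-→d1:-→d2:-→d3:-→d4:-→d5:-→d6:-→d7:H1→d8:-→d9:-→d10:-→d11:-→d12:-→d13:- -> H1
  + 83.202.16.0/24 (H3) depth=24
  lookup 144.118.192.33: bits 10010000011101101100 walk d0:-→d1:-→d2:-→d3:-→d4:-→d5:-→d6:-→d7:-→d8:-→d9:-→d10:-→d11:-→d12:-→d13:-→d14:-→d15:-→d16:-→d17:-→d18:-→d19:-→d20:H1 -> H1
  + 31.191.84.108/30 (H6) depth=30
  + 16.0.0.0/4 (H6) depth=4
  del 14.0.0.0/7 (clear depth 7)
  lookup 31.191.84.108: bits 000111111011111101010100011011 walk d0:-→d1:-→d2:-→d3:-→d4:H6→d5:-→d6:-→d7:-→d8:-→d9:-→d10:-→d11:-→d12:-→d13:-→d14:-→d15:-→d16:-→d17:-→d18:-→d19:-→d20:H1→d21:-→d22:-→d23:-→d24:-→d25:-→d26:-→d27:-→d28:-→d29:-→d30:H6 -> H6
  + 31.184.0.0/13 (H3) depth=13

== LOOKUPS ==
["H0","H0","H1","H1","H1","H5","H5","H5","H1","H1","H6"]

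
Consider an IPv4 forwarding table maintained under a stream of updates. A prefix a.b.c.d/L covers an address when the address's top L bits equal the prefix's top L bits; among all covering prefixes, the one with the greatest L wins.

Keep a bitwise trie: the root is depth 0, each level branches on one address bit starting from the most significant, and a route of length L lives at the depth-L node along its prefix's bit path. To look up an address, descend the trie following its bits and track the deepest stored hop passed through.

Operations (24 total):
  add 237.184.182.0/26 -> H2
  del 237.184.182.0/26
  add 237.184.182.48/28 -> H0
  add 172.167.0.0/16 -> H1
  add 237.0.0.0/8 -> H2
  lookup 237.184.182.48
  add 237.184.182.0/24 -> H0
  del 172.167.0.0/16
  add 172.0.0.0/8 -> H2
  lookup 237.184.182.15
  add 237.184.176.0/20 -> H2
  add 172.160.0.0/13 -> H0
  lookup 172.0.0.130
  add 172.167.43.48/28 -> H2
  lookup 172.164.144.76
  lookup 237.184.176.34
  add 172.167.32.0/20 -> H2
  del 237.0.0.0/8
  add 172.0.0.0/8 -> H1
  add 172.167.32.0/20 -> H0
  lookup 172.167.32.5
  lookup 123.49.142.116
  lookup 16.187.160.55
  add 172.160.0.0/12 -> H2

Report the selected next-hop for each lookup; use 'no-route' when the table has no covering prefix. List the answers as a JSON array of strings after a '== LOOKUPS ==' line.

Trace:
  add 237.184.182.0/26 -> H2 at depth 26
  del 237.184.182.0/26 (clear depth 26)
  add 237.184.182.48/28 -> H0 at depth 28
  add 172.167.0.0/16 -> H1 at depth 16
  add 237.0.0.0/8 -> H2 at depth 8
  lookup 237.184.182.48: bits 1110110110111000101101100011 walk d0:-→d1:-→d2:-→d3:-→d4:-→d5:-→d6:-→d7:-→d8:H2→d9:-→d10:-→d11:-→d12:-→d13:-→d14:-→d15:-→d16:-→d17:-→d18:-→d19:-→d20:-→d21:-→d22:-→d23:-→d24:-→d25:-→d26:-→d27:-→d28:H0 -> H0
  add 237.184.182.0/24 -> H0 at depth 24
  del 172.167.0.0/16 (clear depth 16)
  add 172.0.0.0/8 -> H2 at depth 8
  lookup 237.184.182.15: bits 11101101101110001011011000 walk d0:-→d1:-→d2:-→d3:-→d4:-→d5:-→d6:-→d7:-→d8:H2→d9:-→d10:-→d11:-→d12:-→d13:-→d14:-→d15:-→d16:-→d17:-→d18:-→d19:-→d20:-→d21:-→d22:-→d23:-→d24:H0→d25:-→d26:- -> H0
  add 237.184.176.0/20 -> H2 at depth 20
  add 172.160.0.0/13 -> H0 at depth 13
  lookup 172.0.0.130: bits 10101100 walk d0:-→d1:-→d2:-→d3:-→d4:-→d5:-→d6:-→d7:-→d8:H2 -> H2
  add 172.167.43.48/28 -> H2 at depth 28
  lookup 172.164.144.76: bits 10101100101001 walk d0:-→d1:-→d2:-→d3:-→d4:-→d5:-→d6:-→d7:-→d8:H2→d9:-→d10:-→d11:-→d12:-→d13:H0→d14:- -> H0
  lookup 237.184.176.34: bits 111011011011100010110 walk d0:-→d1:-→d2:-→d3:-→d4:-→d5:-→d6:-→d7:-→d8:H2→d9:-→d10:-→d11:-→d12:-→d13:-→d14:-→d15:-→d16:-→d17:-→d18:-→d19:-→d20:H2→d21:- -> H2
  add 172.167.32.0/20 -> H2 at depth 20
  del 237.0.0.0/8 (clear depth 8)
  add 172.0.0.0/8 -> H1 at depth 8
  add 172.167.32.0/20 -> H0 at depth 20
  lookup 172.167.32.5: bits 10101100101001110010 walk d0:-→d1:-→d2:-→d3:-→d4:-→d5:-→d6:-→d7:-→d8:H1→d9:-→d10:-→d11:-→d12:-→d13:H0→d14:-→d15:-→d16:-→d17:-→d18:-→d19:-→d20:H0 -> H0
  lookup 123.49.142.116: bits ε walk d0:- -> no-route
  lookup 16.187.160.55: bits ε walk d0:- -> no-route
  add 172.160.0.0/12 -> H2 at depth 12

== LOOKUPS ==
["H0","H0","H2","H0","H2","H0","no-route","no-route"]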